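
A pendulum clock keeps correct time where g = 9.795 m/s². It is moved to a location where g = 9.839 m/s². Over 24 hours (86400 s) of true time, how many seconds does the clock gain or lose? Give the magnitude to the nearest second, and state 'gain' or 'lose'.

gain 194 s

The clock's period scales as T ∝ 1/√g, so T'/T = √(9.795/9.839) = 0.997761.
In 86400 s of true time the clock registers 86400/0.997761 = 86593.8 s, so it gains 194 s.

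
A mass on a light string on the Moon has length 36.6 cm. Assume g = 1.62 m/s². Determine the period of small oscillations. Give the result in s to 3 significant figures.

T = 2π√(L/g) = 2π√(0.366/1.62) = 2π × 0.4753 = 2.99 s.

2.99 s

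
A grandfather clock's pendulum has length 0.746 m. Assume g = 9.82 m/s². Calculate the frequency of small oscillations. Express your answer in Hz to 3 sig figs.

0.577 Hz

T = 2π√(L/g) = 2π√(0.746/9.82) = 1.732 s, so f = 1/T = 0.577 Hz.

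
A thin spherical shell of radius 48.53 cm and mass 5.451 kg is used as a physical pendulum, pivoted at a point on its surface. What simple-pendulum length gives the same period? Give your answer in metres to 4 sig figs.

0.8088 m

The equivalent simple-pendulum length is L_eq = I/(md), where I is about the pivot and d = 0.48530 m.
I_cm = (2/3)mR² = 0.85587 kg·m², so I = I_cm + md² = 0.85587 + 1.2838 = 2.1397 kg·m².
L_eq = 2.1397/(5.451 × 0.48530) = 0.8088 m.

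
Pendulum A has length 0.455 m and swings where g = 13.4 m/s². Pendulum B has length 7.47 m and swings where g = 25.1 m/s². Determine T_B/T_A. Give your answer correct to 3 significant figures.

T = 2π√(L/g), so T_B/T_A = √((L_B/g_B)/(L_A/g_A)) = √((7.47/25.1)/(0.455/13.4)) = 2.96.

2.96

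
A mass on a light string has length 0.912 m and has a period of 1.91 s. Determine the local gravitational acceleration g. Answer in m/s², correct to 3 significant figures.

9.87 m/s²

From T = 2π√(L/g), g = 4π²L/T² = 4π² × 0.912/1.910² = 9.87 m/s².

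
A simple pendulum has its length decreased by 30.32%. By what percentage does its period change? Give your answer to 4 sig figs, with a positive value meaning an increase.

-16.53%

T ∝ √L, so T'/T = √(0.69680) = 0.83475.
Percentage change in T = (0.83475 − 1) × 100% = -16.53%.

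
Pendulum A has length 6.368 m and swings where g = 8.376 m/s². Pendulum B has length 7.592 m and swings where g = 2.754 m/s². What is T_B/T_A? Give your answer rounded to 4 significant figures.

1.904

T = 2π√(L/g), so T_B/T_A = √((L_B/g_B)/(L_A/g_A)) = √((7.592/2.754)/(6.368/8.376)) = 1.904.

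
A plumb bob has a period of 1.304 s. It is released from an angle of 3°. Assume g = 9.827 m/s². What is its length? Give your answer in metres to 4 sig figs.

From T = 2π√(L/g), L = gT²/(4π²) = 9.827 × 1.3040²/(4π²) = 0.4233 m.

0.4233 m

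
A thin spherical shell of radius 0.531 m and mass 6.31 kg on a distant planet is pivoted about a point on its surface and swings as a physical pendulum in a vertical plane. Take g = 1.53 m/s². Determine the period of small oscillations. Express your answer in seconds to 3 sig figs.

4.78 s

I_cm = (2/3)mr² = 1.186 kg·m². The pivot is at distance d = 0.531 m from the centre of mass.
By the parallel-axis theorem, I = I_cm + md² = 1.186 + 1.779 = 2.965 kg·m².
T = 2π√(I/(mgd)) = 2π√(2.965/(6.31 × 1.53 × 0.531)) = 4.78 s.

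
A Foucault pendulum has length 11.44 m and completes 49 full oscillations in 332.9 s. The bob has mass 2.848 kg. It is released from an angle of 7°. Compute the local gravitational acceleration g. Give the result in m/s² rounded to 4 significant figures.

T = 332.9/49 = 6.7939 s.
From T = 2π√(L/g), g = 4π²L/T² = 4π² × 11.44/6.7939² = 9.785 m/s².

9.785 m/s²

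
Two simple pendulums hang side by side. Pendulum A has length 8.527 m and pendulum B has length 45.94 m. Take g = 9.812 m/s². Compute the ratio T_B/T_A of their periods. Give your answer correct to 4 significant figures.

2.321

T ∝ √L, so T_B/T_A = √(L_B/L_A) = √(45.94/8.527) = 2.321.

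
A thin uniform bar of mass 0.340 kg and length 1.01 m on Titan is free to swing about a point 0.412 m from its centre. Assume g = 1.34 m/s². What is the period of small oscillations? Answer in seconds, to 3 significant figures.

For a physical pendulum T = 2π√(I/(mgd)), with d = 0.4120 m from pivot to centre of mass.
I_cm = mL²/12 = 0.340 × 1.01²/12 = 0.02890 kg·m²; I = I_cm + md² = 0.02890 + 0.340 × 0.4120² = 0.08662 kg·m².
T = 2π√(0.08662/(0.340 × 1.34 × 0.4120)) = 4.27 s.

4.27 s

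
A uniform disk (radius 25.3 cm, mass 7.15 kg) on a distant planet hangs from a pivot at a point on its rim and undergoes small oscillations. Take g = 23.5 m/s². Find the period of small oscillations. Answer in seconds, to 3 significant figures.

0.798 s

I_cm = ½mr² = 0.2288 kg·m². The pivot is at distance d = 0.253 m from the centre of mass.
By the parallel-axis theorem, I = I_cm + md² = 0.2288 + 0.4577 = 0.6865 kg·m².
T = 2π√(I/(mgd)) = 2π√(0.6865/(7.15 × 23.5 × 0.253)) = 0.798 s.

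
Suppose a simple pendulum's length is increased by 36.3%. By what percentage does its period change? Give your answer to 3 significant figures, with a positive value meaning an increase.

T ∝ √L, so T'/T = √(1.363) = 1.167.
Percentage change in T = (1.167 − 1) × 100% = 16.7%.

16.7%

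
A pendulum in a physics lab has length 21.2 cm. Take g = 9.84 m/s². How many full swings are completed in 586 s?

635

T = 2π√(L/g) = 2π√(0.212/9.84) = 0.9223 s.
Number of complete oscillations = ⌊586/0.9223⌋ = ⌊635.4⌋ = 635.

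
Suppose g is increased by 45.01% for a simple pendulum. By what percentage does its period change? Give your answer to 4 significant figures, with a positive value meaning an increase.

T ∝ 1/√g, so T'/T = 1/√(1.4501) = 0.83043.
Percentage change in T = (0.83043 − 1) × 100% = -16.96%.

-16.96%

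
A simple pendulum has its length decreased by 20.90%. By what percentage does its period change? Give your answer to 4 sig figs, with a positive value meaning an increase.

-11.06%

T ∝ √L, so T'/T = √(0.79100) = 0.88938.
Percentage change in T = (0.88938 − 1) × 100% = -11.06%.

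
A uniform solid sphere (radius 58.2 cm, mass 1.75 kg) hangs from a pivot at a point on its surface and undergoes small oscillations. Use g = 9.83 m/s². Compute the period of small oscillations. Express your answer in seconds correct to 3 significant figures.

1.81 s

I_cm = (2/5)mr² = 0.2371 kg·m². The pivot is at distance d = 0.582 m from the centre of mass.
By the parallel-axis theorem, I = I_cm + md² = 0.2371 + 0.5928 = 0.8299 kg·m².
T = 2π√(I/(mgd)) = 2π√(0.8299/(1.75 × 9.83 × 0.582)) = 1.81 s.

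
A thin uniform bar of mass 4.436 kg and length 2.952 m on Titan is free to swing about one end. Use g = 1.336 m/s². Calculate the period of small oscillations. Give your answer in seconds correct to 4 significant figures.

For a physical pendulum T = 2π√(I/(mgd)), with d = 1.4760 m from pivot to centre of mass.
I_cm = mL²/12 = 4.436 × 2.952²/12 = 3.2214 kg·m²; I = I_cm + md² = 3.2214 + 4.436 × 1.4760² = 12.886 kg·m².
T = 2π√(12.886/(4.436 × 1.336 × 1.4760)) = 7.626 s.

7.626 s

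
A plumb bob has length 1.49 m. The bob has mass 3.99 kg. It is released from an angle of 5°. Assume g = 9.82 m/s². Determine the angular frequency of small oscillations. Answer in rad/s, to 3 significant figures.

2.57 rad/s

ω = √(g/L) = √(9.82/1.49) = 2.57 rad/s.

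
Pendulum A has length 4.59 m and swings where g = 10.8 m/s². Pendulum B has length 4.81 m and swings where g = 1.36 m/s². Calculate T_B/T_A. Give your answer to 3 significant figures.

2.88

T = 2π√(L/g), so T_B/T_A = √((L_B/g_B)/(L_A/g_A)) = √((4.81/1.36)/(4.59/10.8)) = 2.88.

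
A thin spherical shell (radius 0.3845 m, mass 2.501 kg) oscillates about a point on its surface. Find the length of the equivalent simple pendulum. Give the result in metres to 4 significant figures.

The equivalent simple-pendulum length is L_eq = I/(md), where I is about the pivot and d = 0.38450 m.
I_cm = (2/3)mR² = 0.24650 kg·m², so I = I_cm + md² = 0.24650 + 0.36975 = 0.61625 kg·m².
L_eq = 0.61625/(2.501 × 0.38450) = 0.6408 m.

0.6408 m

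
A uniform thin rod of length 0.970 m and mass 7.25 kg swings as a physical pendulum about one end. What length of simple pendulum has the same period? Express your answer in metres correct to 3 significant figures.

The equivalent simple-pendulum length is L_eq = I/(md), where I is about the pivot and d = 0.4850 m.
I_cm = (1/12)mL² = 0.5685 kg·m², so I = I_cm + md² = 0.5685 + 1.705 = 2.274 kg·m².
L_eq = 2.274/(7.25 × 0.4850) = 0.647 m.

0.647 m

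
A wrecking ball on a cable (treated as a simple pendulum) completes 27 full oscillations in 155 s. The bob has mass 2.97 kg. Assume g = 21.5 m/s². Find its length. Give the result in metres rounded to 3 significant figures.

T = 155/27 = 5.741 s.
From T = 2π√(L/g), L = gT²/(4π²) = 21.5 × 5.741²/(4π²) = 17.9 m.

17.9 m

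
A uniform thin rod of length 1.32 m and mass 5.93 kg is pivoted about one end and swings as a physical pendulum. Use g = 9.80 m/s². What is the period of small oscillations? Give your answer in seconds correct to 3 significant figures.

For a physical pendulum T = 2π√(I/(mgd)), with d = 0.6600 m from pivot to centre of mass.
I_cm = mL²/12 = 5.93 × 1.32²/12 = 0.8610 kg·m²; I = I_cm + md² = 0.8610 + 5.93 × 0.6600² = 3.444 kg·m².
T = 2π√(3.444/(5.93 × 9.80 × 0.6600)) = 1.88 s.

1.88 s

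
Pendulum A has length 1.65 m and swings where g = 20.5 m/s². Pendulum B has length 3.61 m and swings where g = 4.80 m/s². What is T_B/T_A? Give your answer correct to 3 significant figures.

T = 2π√(L/g), so T_B/T_A = √((L_B/g_B)/(L_A/g_A)) = √((3.61/4.80)/(1.65/20.5)) = 3.06.

3.06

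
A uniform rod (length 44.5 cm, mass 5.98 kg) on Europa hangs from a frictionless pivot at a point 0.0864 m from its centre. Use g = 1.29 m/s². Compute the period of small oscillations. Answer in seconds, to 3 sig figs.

2.91 s

For a physical pendulum T = 2π√(I/(mgd)), with d = 0.08640 m from pivot to centre of mass.
I_cm = mL²/12 = 5.98 × 0.445²/12 = 0.09868 kg·m²; I = I_cm + md² = 0.09868 + 5.98 × 0.08640² = 0.1433 kg·m².
T = 2π√(0.1433/(5.98 × 1.29 × 0.08640)) = 2.91 s.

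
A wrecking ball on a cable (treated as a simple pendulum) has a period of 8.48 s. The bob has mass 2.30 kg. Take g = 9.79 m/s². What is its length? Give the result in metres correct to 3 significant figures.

From T = 2π√(L/g), L = gT²/(4π²) = 9.79 × 8.480²/(4π²) = 17.8 m.

17.8 m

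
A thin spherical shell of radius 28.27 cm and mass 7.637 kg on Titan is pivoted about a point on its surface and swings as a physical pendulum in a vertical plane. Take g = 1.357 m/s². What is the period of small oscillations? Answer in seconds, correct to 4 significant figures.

I_cm = (2/3)mr² = 0.40690 kg·m². The pivot is at distance d = 0.2827 m from the centre of mass.
By the parallel-axis theorem, I = I_cm + md² = 0.40690 + 0.61034 = 1.0172 kg·m².
T = 2π√(I/(mgd)) = 2π√(1.0172/(7.637 × 1.357 × 0.2827)) = 3.702 s.

3.702 s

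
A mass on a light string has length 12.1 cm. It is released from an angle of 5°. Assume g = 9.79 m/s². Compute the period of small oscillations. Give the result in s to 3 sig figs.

0.699 s

T = 2π√(L/g) = 2π√(0.121/9.79) = 2π × 0.1112 = 0.699 s.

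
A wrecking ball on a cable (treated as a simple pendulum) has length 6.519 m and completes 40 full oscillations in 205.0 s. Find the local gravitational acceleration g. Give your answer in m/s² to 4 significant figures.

T = 205.0/40 = 5.1250 s.
From T = 2π√(L/g), g = 4π²L/T² = 4π² × 6.519/5.1250² = 9.798 m/s².

9.798 m/s²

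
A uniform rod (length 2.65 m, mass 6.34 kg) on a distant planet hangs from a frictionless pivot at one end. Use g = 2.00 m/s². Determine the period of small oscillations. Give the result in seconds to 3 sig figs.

5.91 s

For a physical pendulum T = 2π√(I/(mgd)), with d = 1.325 m from pivot to centre of mass.
I_cm = mL²/12 = 6.34 × 2.65²/12 = 3.710 kg·m²; I = I_cm + md² = 3.710 + 6.34 × 1.325² = 14.84 kg·m².
T = 2π√(14.84/(6.34 × 2.00 × 1.325)) = 5.91 s.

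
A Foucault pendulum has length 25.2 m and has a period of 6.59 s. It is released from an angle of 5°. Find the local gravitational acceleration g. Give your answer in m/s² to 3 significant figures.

22.9 m/s²

From T = 2π√(L/g), g = 4π²L/T² = 4π² × 25.2/6.590² = 22.9 m/s².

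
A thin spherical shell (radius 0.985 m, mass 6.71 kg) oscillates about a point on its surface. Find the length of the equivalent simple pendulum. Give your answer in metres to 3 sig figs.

1.64 m

The equivalent simple-pendulum length is L_eq = I/(md), where I is about the pivot and d = 0.9850 m.
I_cm = (2/3)mR² = 4.340 kg·m², so I = I_cm + md² = 4.340 + 6.510 = 10.85 kg·m².
L_eq = 10.85/(6.71 × 0.9850) = 1.64 m.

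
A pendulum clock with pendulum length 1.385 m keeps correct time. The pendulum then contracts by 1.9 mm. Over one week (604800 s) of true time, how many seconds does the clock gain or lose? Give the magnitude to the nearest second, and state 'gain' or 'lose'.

T ∝ √L, so T'/T = √(1.38310/1.385) = 0.999314.
In 604800 s of true time the clock registers 604800/0.999314 = 605215.3 s, so it gains 415 s.

gain 415 s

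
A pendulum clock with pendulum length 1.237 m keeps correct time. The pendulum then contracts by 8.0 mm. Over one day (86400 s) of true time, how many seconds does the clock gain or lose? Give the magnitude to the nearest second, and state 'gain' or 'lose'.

T ∝ √L, so T'/T = √(1.22900/1.237) = 0.996761.
In 86400 s of true time the clock registers 86400/0.996761 = 86680.7 s, so it gains 281 s.

gain 281 s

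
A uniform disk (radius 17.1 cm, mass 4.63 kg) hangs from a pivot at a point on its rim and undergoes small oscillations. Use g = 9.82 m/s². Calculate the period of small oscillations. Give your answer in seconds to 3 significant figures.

1.02 s

I_cm = ½mr² = 0.06769 kg·m². The pivot is at distance d = 0.171 m from the centre of mass.
By the parallel-axis theorem, I = I_cm + md² = 0.06769 + 0.1354 = 0.2031 kg·m².
T = 2π√(I/(mgd)) = 2π√(0.2031/(4.63 × 9.82 × 0.171)) = 1.02 s.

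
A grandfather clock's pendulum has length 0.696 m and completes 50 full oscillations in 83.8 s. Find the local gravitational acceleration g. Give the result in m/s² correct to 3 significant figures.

9.78 m/s²

T = 83.8/50 = 1.676 s.
From T = 2π√(L/g), g = 4π²L/T² = 4π² × 0.696/1.676² = 9.78 m/s².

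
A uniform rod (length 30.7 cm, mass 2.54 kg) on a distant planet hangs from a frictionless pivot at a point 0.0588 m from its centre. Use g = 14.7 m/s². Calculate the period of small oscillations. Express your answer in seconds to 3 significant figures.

0.719 s

For a physical pendulum T = 2π√(I/(mgd)), with d = 0.05880 m from pivot to centre of mass.
I_cm = mL²/12 = 2.54 × 0.307²/12 = 0.01995 kg·m²; I = I_cm + md² = 0.01995 + 2.54 × 0.05880² = 0.02873 kg·m².
T = 2π√(0.02873/(2.54 × 14.7 × 0.05880)) = 0.719 s.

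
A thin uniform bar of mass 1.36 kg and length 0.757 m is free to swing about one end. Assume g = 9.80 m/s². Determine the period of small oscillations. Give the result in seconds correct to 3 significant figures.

1.43 s

For a physical pendulum T = 2π√(I/(mgd)), with d = 0.3785 m from pivot to centre of mass.
I_cm = mL²/12 = 1.36 × 0.757²/12 = 0.06495 kg·m²; I = I_cm + md² = 0.06495 + 1.36 × 0.3785² = 0.2598 kg·m².
T = 2π√(0.2598/(1.36 × 9.80 × 0.3785)) = 1.43 s.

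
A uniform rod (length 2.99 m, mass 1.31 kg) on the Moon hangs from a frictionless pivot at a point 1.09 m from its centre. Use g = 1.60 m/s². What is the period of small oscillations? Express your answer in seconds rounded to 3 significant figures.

For a physical pendulum T = 2π√(I/(mgd)), with d = 1.090 m from pivot to centre of mass.
I_cm = mL²/12 = 1.31 × 2.99²/12 = 0.9760 kg·m²; I = I_cm + md² = 0.9760 + 1.31 × 1.090² = 2.532 kg·m².
T = 2π√(2.532/(1.31 × 1.60 × 1.090)) = 6.62 s.

6.62 s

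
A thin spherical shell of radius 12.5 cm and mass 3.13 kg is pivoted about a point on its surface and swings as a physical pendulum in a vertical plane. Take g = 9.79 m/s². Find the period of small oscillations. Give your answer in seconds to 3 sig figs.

I_cm = (2/3)mr² = 0.03260 kg·m². The pivot is at distance d = 0.125 m from the centre of mass.
By the parallel-axis theorem, I = I_cm + md² = 0.03260 + 0.04891 = 0.08151 kg·m².
T = 2π√(I/(mgd)) = 2π√(0.08151/(3.13 × 9.79 × 0.125)) = 0.917 s.

0.917 s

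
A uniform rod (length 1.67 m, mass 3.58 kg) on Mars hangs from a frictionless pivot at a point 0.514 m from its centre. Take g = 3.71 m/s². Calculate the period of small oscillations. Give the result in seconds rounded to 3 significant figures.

For a physical pendulum T = 2π√(I/(mgd)), with d = 0.5140 m from pivot to centre of mass.
I_cm = mL²/12 = 3.58 × 1.67²/12 = 0.8320 kg·m²; I = I_cm + md² = 0.8320 + 3.58 × 0.5140² = 1.778 kg·m².
T = 2π√(1.778/(3.58 × 3.71 × 0.5140)) = 3.21 s.

3.21 s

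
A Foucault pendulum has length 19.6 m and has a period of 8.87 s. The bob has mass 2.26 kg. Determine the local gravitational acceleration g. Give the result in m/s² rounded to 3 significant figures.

9.83 m/s²

From T = 2π√(L/g), g = 4π²L/T² = 4π² × 19.6/8.870² = 9.83 m/s².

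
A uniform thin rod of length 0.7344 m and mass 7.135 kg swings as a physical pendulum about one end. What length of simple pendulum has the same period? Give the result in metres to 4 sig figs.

0.4896 m

The equivalent simple-pendulum length is L_eq = I/(md), where I is about the pivot and d = 0.36720 m.
I_cm = (1/12)mL² = 0.32068 kg·m², so I = I_cm + md² = 0.32068 + 0.96205 = 1.2827 kg·m².
L_eq = 1.2827/(7.135 × 0.36720) = 0.4896 m.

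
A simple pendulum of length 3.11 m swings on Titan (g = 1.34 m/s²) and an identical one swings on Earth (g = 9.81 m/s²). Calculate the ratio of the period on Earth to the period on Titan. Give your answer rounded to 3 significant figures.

T ∝ 1/√g, so T₂/T₁ = √(g₁/g₂) = √(1.34/9.81) = 0.370.

0.370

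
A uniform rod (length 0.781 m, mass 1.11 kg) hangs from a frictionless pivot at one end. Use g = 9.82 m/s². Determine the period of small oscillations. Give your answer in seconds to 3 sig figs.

1.45 s

For a physical pendulum T = 2π√(I/(mgd)), with d = 0.3905 m from pivot to centre of mass.
I_cm = mL²/12 = 1.11 × 0.781²/12 = 0.05642 kg·m²; I = I_cm + md² = 0.05642 + 1.11 × 0.3905² = 0.2257 kg·m².
T = 2π√(0.2257/(1.11 × 9.82 × 0.3905)) = 1.45 s.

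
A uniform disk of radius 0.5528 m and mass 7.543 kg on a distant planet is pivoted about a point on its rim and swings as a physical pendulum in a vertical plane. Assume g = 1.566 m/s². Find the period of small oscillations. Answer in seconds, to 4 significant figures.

4.572 s

I_cm = ½mr² = 1.1525 kg·m². The pivot is at distance d = 0.5528 m from the centre of mass.
By the parallel-axis theorem, I = I_cm + md² = 1.1525 + 2.3050 = 3.4576 kg·m².
T = 2π√(I/(mgd)) = 2π√(3.4576/(7.543 × 1.566 × 0.5528)) = 4.572 s.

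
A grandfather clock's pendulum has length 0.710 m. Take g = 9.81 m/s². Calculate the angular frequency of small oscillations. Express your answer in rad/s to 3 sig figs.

3.72 rad/s

ω = √(g/L) = √(9.81/0.710) = 3.72 rad/s.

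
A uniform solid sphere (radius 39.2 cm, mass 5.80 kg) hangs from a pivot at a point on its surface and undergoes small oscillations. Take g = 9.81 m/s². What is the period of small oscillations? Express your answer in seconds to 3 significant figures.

I_cm = (2/5)mr² = 0.3565 kg·m². The pivot is at distance d = 0.392 m from the centre of mass.
By the parallel-axis theorem, I = I_cm + md² = 0.3565 + 0.8913 = 1.248 kg·m².
T = 2π√(I/(mgd)) = 2π√(1.248/(5.80 × 9.81 × 0.392)) = 1.49 s.

1.49 s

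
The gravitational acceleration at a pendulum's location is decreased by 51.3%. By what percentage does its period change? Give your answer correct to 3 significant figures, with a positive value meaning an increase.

43.3%

T ∝ 1/√g, so T'/T = 1/√(0.4870) = 1.433.
Percentage change in T = (1.433 − 1) × 100% = 43.3%.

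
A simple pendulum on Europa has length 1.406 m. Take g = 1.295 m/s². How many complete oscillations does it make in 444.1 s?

T = 2π√(L/g) = 2π√(1.406/1.295) = 6.5469 s.
Number of complete oscillations = ⌊444.1/6.5469⌋ = ⌊67.833⌋ = 67.

67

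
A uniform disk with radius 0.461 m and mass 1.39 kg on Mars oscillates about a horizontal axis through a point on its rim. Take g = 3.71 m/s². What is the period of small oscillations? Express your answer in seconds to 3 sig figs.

I_cm = ½mr² = 0.1477 kg·m². The pivot is at distance d = 0.461 m from the centre of mass.
By the parallel-axis theorem, I = I_cm + md² = 0.1477 + 0.2954 = 0.4431 kg·m².
T = 2π√(I/(mgd)) = 2π√(0.4431/(1.39 × 3.71 × 0.461)) = 2.71 s.

2.71 s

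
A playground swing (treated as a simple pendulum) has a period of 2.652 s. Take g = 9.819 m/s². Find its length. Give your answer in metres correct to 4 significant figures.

From T = 2π√(L/g), L = gT²/(4π²) = 9.819 × 2.6520²/(4π²) = 1.749 m.

1.749 m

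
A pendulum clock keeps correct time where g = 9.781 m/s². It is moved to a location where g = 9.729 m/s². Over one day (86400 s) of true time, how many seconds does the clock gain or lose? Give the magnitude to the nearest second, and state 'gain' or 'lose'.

lose 230 s

The clock's period scales as T ∝ 1/√g, so T'/T = √(9.781/9.729) = 1.00267.
In 86400 s of true time the clock registers 86400/1.00267 = 86170.0 s, so it loses 230 s.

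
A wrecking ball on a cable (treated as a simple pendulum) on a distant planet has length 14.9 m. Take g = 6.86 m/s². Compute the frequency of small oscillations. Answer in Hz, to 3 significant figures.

T = 2π√(L/g) = 2π√(14.9/6.86) = 9.260 s, so f = 1/T = 0.108 Hz.

0.108 Hz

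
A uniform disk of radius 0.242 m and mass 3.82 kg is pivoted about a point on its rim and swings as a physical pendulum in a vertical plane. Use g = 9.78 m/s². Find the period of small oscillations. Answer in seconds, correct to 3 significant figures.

1.21 s

I_cm = ½mr² = 0.1119 kg·m². The pivot is at distance d = 0.242 m from the centre of mass.
By the parallel-axis theorem, I = I_cm + md² = 0.1119 + 0.2237 = 0.3356 kg·m².
T = 2π√(I/(mgd)) = 2π√(0.3356/(3.82 × 9.78 × 0.242)) = 1.21 s.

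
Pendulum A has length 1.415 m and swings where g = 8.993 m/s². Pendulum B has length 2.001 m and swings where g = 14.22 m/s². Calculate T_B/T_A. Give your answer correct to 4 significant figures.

T = 2π√(L/g), so T_B/T_A = √((L_B/g_B)/(L_A/g_A)) = √((2.001/14.22)/(1.415/8.993)) = 0.9457.

0.9457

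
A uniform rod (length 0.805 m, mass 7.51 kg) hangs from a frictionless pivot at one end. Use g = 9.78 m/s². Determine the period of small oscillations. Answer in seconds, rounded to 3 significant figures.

1.47 s

For a physical pendulum T = 2π√(I/(mgd)), with d = 0.4025 m from pivot to centre of mass.
I_cm = mL²/12 = 7.51 × 0.805²/12 = 0.4056 kg·m²; I = I_cm + md² = 0.4056 + 7.51 × 0.4025² = 1.622 kg·m².
T = 2π√(1.622/(7.51 × 9.78 × 0.4025)) = 1.47 s.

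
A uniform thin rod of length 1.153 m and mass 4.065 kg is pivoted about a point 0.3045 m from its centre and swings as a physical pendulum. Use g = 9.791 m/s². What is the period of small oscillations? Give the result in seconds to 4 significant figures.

1.642 s

For a physical pendulum T = 2π√(I/(mgd)), with d = 0.30450 m from pivot to centre of mass.
I_cm = mL²/12 = 4.065 × 1.153²/12 = 0.45034 kg·m²; I = I_cm + md² = 0.45034 + 4.065 × 0.30450² = 0.82725 kg·m².
T = 2π√(0.82725/(4.065 × 9.791 × 0.30450)) = 1.642 s.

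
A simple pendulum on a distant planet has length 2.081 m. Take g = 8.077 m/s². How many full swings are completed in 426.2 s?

133

T = 2π√(L/g) = 2π√(2.081/8.077) = 3.1893 s.
Number of complete oscillations = ⌊426.2/3.1893⌋ = ⌊133.64⌋ = 133.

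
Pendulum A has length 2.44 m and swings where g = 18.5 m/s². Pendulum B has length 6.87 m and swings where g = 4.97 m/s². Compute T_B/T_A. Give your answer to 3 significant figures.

T = 2π√(L/g), so T_B/T_A = √((L_B/g_B)/(L_A/g_A)) = √((6.87/4.97)/(2.44/18.5)) = 3.24.

3.24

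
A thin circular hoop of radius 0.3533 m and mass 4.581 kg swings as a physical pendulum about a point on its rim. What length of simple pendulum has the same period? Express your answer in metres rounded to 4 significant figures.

The equivalent simple-pendulum length is L_eq = I/(md), where I is about the pivot and d = 0.35330 m.
I_cm = mR² = 0.57180 kg·m², so I = I_cm + md² = 0.57180 + 0.57180 = 1.1436 kg·m².
L_eq = 1.1436/(4.581 × 0.35330) = 0.7066 m.

0.7066 m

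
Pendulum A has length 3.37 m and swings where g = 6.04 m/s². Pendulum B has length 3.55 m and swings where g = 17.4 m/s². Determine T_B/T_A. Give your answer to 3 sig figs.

T = 2π√(L/g), so T_B/T_A = √((L_B/g_B)/(L_A/g_A)) = √((3.55/17.4)/(3.37/6.04)) = 0.605.

0.605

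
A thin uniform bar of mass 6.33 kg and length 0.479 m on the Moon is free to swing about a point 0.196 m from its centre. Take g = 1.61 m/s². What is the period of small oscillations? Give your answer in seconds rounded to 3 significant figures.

For a physical pendulum T = 2π√(I/(mgd)), with d = 0.1960 m from pivot to centre of mass.
I_cm = mL²/12 = 6.33 × 0.479²/12 = 0.1210 kg·m²; I = I_cm + md² = 0.1210 + 6.33 × 0.1960² = 0.3642 kg·m².
T = 2π√(0.3642/(6.33 × 1.61 × 0.1960)) = 2.68 s.

2.68 s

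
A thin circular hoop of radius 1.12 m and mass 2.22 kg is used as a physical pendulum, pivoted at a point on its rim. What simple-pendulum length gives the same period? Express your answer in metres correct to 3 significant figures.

2.24 m

The equivalent simple-pendulum length is L_eq = I/(md), where I is about the pivot and d = 1.120 m.
I_cm = mR² = 2.785 kg·m², so I = I_cm + md² = 2.785 + 2.785 = 5.570 kg·m².
L_eq = 5.570/(2.22 × 1.120) = 2.24 m.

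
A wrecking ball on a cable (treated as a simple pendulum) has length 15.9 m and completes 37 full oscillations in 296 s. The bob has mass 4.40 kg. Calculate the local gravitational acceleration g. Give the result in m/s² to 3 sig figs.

T = 296/37 = 8.000 s.
From T = 2π√(L/g), g = 4π²L/T² = 4π² × 15.9/8.000² = 9.81 m/s².

9.81 m/s²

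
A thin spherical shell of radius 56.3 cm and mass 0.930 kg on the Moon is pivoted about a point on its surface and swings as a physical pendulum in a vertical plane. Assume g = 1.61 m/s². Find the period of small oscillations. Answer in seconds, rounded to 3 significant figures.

4.80 s

I_cm = (2/3)mr² = 0.1965 kg·m². The pivot is at distance d = 0.563 m from the centre of mass.
By the parallel-axis theorem, I = I_cm + md² = 0.1965 + 0.2948 = 0.4913 kg·m².
T = 2π√(I/(mgd)) = 2π√(0.4913/(0.930 × 1.61 × 0.563)) = 4.80 s.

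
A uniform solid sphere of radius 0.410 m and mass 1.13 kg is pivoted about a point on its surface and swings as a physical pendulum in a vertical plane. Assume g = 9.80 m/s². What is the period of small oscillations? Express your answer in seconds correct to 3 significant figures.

I_cm = (2/5)mr² = 0.07598 kg·m². The pivot is at distance d = 0.410 m from the centre of mass.
By the parallel-axis theorem, I = I_cm + md² = 0.07598 + 0.1900 = 0.2659 kg·m².
T = 2π√(I/(mgd)) = 2π√(0.2659/(1.13 × 9.80 × 0.410)) = 1.52 s.

1.52 s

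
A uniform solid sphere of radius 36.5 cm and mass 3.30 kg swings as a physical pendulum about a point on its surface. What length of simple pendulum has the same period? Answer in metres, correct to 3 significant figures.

0.511 m

The equivalent simple-pendulum length is L_eq = I/(md), where I is about the pivot and d = 0.3650 m.
I_cm = (2/5)mR² = 0.1759 kg·m², so I = I_cm + md² = 0.1759 + 0.4396 = 0.6155 kg·m².
L_eq = 0.6155/(3.30 × 0.3650) = 0.511 m.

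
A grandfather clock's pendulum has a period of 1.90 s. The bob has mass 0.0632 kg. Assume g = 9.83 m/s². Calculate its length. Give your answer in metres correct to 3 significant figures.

From T = 2π√(L/g), L = gT²/(4π²) = 9.83 × 1.900²/(4π²) = 0.899 m.

0.899 m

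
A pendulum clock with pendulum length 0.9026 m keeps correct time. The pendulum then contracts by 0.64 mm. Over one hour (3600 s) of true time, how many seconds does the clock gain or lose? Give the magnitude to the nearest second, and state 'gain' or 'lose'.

gain 1 s

T ∝ √L, so T'/T = √(0.90196/0.9026) = 0.999645.
In 3600 s of true time the clock registers 3600/0.999645 = 3601.3 s, so it gains 1 s.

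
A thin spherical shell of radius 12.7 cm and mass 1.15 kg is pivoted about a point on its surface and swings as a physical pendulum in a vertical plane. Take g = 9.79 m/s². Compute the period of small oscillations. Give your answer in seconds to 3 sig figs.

I_cm = (2/3)mr² = 0.01237 kg·m². The pivot is at distance d = 0.127 m from the centre of mass.
By the parallel-axis theorem, I = I_cm + md² = 0.01237 + 0.01855 = 0.03091 kg·m².
T = 2π√(I/(mgd)) = 2π√(0.03091/(1.15 × 9.79 × 0.127)) = 0.924 s.

0.924 s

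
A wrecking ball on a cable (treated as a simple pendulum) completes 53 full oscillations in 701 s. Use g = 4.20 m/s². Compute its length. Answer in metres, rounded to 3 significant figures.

18.6 m

T = 701/53 = 13.23 s.
From T = 2π√(L/g), L = gT²/(4π²) = 4.20 × 13.23²/(4π²) = 18.6 m.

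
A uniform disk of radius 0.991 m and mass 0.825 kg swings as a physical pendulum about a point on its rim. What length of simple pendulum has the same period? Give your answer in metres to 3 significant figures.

The equivalent simple-pendulum length is L_eq = I/(md), where I is about the pivot and d = 0.9910 m.
I_cm = ½mR² = 0.4051 kg·m², so I = I_cm + md² = 0.4051 + 0.8102 = 1.215 kg·m².
L_eq = 1.215/(0.825 × 0.9910) = 1.49 m.

1.49 m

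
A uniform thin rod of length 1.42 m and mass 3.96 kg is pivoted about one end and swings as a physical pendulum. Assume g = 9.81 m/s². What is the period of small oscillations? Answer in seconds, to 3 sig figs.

For a physical pendulum T = 2π√(I/(mgd)), with d = 0.7100 m from pivot to centre of mass.
I_cm = mL²/12 = 3.96 × 1.42²/12 = 0.6654 kg·m²; I = I_cm + md² = 0.6654 + 3.96 × 0.7100² = 2.662 kg·m².
T = 2π√(2.662/(3.96 × 9.81 × 0.7100)) = 1.95 s.

1.95 s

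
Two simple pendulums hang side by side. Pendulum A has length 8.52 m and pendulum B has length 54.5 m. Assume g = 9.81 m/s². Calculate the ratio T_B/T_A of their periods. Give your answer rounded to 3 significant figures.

T ∝ √L, so T_B/T_A = √(L_B/L_A) = √(54.5/8.52) = 2.53.

2.53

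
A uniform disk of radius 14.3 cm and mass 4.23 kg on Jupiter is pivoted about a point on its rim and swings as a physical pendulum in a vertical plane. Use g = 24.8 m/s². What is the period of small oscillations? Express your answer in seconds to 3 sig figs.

I_cm = ½mr² = 0.04325 kg·m². The pivot is at distance d = 0.143 m from the centre of mass.
By the parallel-axis theorem, I = I_cm + md² = 0.04325 + 0.08650 = 0.1297 kg·m².
T = 2π√(I/(mgd)) = 2π√(0.1297/(4.23 × 24.8 × 0.143)) = 0.584 s.

0.584 s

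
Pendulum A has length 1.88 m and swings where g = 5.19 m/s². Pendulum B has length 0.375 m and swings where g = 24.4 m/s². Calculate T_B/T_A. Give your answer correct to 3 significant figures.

0.206

T = 2π√(L/g), so T_B/T_A = √((L_B/g_B)/(L_A/g_A)) = √((0.375/24.4)/(1.88/5.19)) = 0.206.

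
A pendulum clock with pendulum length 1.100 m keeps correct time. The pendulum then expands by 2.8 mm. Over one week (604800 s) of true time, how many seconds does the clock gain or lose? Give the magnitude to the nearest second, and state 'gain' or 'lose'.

lose 768 s

T ∝ √L, so T'/T = √(1.10280/1.100) = 1.00127.
In 604800 s of true time the clock registers 604800/1.00127 = 604031.7 s, so it loses 768 s.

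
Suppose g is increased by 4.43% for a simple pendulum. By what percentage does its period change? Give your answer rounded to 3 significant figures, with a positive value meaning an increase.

T ∝ 1/√g, so T'/T = 1/√(1.044) = 0.9786.
Percentage change in T = (0.9786 − 1) × 100% = -2.14%.

-2.14%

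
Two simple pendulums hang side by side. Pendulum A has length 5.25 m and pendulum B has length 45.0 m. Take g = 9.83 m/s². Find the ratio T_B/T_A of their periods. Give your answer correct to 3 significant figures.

T ∝ √L, so T_B/T_A = √(L_B/L_A) = √(45.0/5.25) = 2.93.

2.93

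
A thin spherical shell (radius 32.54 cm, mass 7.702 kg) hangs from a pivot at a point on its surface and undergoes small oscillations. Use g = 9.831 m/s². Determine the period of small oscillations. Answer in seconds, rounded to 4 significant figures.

1.476 s

I_cm = (2/3)mr² = 0.54369 kg·m². The pivot is at distance d = 0.3254 m from the centre of mass.
By the parallel-axis theorem, I = I_cm + md² = 0.54369 + 0.81553 = 1.3592 kg·m².
T = 2π√(I/(mgd)) = 2π√(1.3592/(7.702 × 9.831 × 0.3254)) = 1.476 s.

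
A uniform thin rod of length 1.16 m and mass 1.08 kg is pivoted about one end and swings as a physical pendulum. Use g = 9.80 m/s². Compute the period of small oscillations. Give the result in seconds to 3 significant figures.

1.77 s

For a physical pendulum T = 2π√(I/(mgd)), with d = 0.5800 m from pivot to centre of mass.
I_cm = mL²/12 = 1.08 × 1.16²/12 = 0.1211 kg·m²; I = I_cm + md² = 0.1211 + 1.08 × 0.5800² = 0.4844 kg·m².
T = 2π√(0.4844/(1.08 × 9.80 × 0.5800)) = 1.77 s.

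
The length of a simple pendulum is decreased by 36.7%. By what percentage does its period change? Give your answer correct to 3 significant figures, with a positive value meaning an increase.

-20.4%

T ∝ √L, so T'/T = √(0.6330) = 0.7956.
Percentage change in T = (0.7956 − 1) × 100% = -20.4%.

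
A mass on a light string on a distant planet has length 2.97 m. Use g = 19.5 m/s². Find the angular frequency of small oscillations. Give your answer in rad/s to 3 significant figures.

2.56 rad/s

ω = √(g/L) = √(19.5/2.97) = 2.56 rad/s.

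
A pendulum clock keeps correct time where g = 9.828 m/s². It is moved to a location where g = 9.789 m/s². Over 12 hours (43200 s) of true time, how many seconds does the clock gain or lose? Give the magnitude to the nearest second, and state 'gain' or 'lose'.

lose 86 s

The clock's period scales as T ∝ 1/√g, so T'/T = √(9.828/9.789) = 1.00199.
In 43200 s of true time the clock registers 43200/1.00199 = 43114.2 s, so it loses 86 s.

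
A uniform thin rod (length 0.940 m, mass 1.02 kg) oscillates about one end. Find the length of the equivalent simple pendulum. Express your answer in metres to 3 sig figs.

0.627 m

The equivalent simple-pendulum length is L_eq = I/(md), where I is about the pivot and d = 0.4700 m.
I_cm = (1/12)mL² = 0.07511 kg·m², so I = I_cm + md² = 0.07511 + 0.2253 = 0.3004 kg·m².
L_eq = 0.3004/(1.02 × 0.4700) = 0.627 m.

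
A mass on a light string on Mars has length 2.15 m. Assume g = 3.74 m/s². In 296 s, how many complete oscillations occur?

62

T = 2π√(L/g) = 2π√(2.15/3.74) = 4.764 s.
Number of complete oscillations = ⌊296/4.764⌋ = ⌊62.13⌋ = 62.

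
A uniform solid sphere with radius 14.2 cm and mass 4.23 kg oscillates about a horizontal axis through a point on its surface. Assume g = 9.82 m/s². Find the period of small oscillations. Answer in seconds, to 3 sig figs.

0.894 s

I_cm = (2/5)mr² = 0.03412 kg·m². The pivot is at distance d = 0.142 m from the centre of mass.
By the parallel-axis theorem, I = I_cm + md² = 0.03412 + 0.08529 = 0.1194 kg·m².
T = 2π√(I/(mgd)) = 2π√(0.1194/(4.23 × 9.82 × 0.142)) = 0.894 s.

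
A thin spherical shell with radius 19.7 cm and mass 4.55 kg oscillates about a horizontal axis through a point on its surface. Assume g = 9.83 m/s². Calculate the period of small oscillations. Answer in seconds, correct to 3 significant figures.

1.15 s

I_cm = (2/3)mr² = 0.1177 kg·m². The pivot is at distance d = 0.197 m from the centre of mass.
By the parallel-axis theorem, I = I_cm + md² = 0.1177 + 0.1766 = 0.2943 kg·m².
T = 2π√(I/(mgd)) = 2π√(0.2943/(4.55 × 9.83 × 0.197)) = 1.15 s.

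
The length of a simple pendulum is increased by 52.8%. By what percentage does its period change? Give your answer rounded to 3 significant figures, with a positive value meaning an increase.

23.6%

T ∝ √L, so T'/T = √(1.528) = 1.236.
Percentage change in T = (1.236 − 1) × 100% = 23.6%.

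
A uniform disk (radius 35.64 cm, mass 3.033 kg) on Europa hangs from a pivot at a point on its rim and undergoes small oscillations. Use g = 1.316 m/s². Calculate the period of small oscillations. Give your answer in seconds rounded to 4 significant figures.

4.005 s

I_cm = ½mr² = 0.19263 kg·m². The pivot is at distance d = 0.3564 m from the centre of mass.
By the parallel-axis theorem, I = I_cm + md² = 0.19263 + 0.38525 = 0.57788 kg·m².
T = 2π√(I/(mgd)) = 2π√(0.57788/(3.033 × 1.316 × 0.3564)) = 4.005 s.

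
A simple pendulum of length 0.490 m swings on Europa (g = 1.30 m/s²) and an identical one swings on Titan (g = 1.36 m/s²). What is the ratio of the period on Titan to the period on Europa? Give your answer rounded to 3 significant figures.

0.978

T ∝ 1/√g, so T₂/T₁ = √(g₁/g₂) = √(1.30/1.36) = 0.978.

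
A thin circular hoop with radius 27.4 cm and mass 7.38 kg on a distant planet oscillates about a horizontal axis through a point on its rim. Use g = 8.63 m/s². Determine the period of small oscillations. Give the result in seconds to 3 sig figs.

1.58 s

I_cm = mr² = 0.5541 kg·m². The pivot is at distance d = 0.274 m from the centre of mass.
By the parallel-axis theorem, I = I_cm + md² = 0.5541 + 0.5541 = 1.108 kg·m².
T = 2π√(I/(mgd)) = 2π√(1.108/(7.38 × 8.63 × 0.274)) = 1.58 s.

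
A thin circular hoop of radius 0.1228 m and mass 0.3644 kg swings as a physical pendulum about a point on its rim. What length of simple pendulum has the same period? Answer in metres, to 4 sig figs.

0.2456 m

The equivalent simple-pendulum length is L_eq = I/(md), where I is about the pivot and d = 0.12280 m.
I_cm = mR² = 0.0054951 kg·m², so I = I_cm + md² = 0.0054951 + 0.0054951 = 0.010990 kg·m².
L_eq = 0.010990/(0.3644 × 0.12280) = 0.2456 m.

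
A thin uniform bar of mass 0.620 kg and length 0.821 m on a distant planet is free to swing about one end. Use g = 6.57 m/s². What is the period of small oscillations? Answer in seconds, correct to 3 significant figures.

For a physical pendulum T = 2π√(I/(mgd)), with d = 0.4105 m from pivot to centre of mass.
I_cm = mL²/12 = 0.620 × 0.821²/12 = 0.03483 kg·m²; I = I_cm + md² = 0.03483 + 0.620 × 0.4105² = 0.1393 kg·m².
T = 2π√(0.1393/(0.620 × 6.57 × 0.4105)) = 1.81 s.

1.81 s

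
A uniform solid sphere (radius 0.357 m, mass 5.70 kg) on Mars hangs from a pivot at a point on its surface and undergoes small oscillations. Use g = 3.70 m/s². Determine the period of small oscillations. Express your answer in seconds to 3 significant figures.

2.31 s

I_cm = (2/5)mr² = 0.2906 kg·m². The pivot is at distance d = 0.357 m from the centre of mass.
By the parallel-axis theorem, I = I_cm + md² = 0.2906 + 0.7265 = 1.017 kg·m².
T = 2π√(I/(mgd)) = 2π√(1.017/(5.70 × 3.70 × 0.357)) = 2.31 s.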